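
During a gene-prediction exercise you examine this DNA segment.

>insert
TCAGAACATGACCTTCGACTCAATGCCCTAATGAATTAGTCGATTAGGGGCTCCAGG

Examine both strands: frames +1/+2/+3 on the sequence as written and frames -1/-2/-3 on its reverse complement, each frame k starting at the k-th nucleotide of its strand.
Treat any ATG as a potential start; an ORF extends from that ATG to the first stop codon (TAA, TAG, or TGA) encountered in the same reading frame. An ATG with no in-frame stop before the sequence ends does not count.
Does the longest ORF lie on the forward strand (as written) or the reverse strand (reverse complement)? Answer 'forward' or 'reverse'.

forward

Reverse complement (5'→3'): CCTGGAGCCCCTAATCGACTAATTCATTAGGGCATTGAGTCGAAGGTCATGTTCTGA
Frame +1: TCA GAA CAT GAC CTT CGA CTC AAT GCC CTA ATG AAT TAG TCG ATT AGG GGC TCC AGG — ATG at 31, stop TAG at 37 → 9 nt.
Frame +2: CAG AAC ATG ACC TTC GAC TCA ATG CCC TAA TGA ATT AGT CGA TTA GGG GCT CCA — ATG at 8, stop TAA at 29 → 24 nt; ATG at 23, stop TAA at 29 → 9 nt.
Frame +3: AGA ACA TGA CCT TCG ACT CAA TGC CCT AAT GAA TTA GTC GAT TAG GGG CTC CAG — no ATG→stop ORF.
Frame -1: CCT GGA GCC CCT AAT CGA CTA ATT CAT TAG GGC ATT GAG TCG AAG GTC ATG TTC TGA — ATG at 49, stop TGA at 55 → 9 nt.
Frame -2: CTG GAG CCC CTA ATC GAC TAA TTC ATT AGG GCA TTG AGT CGA AGG TCA TGT TCT — no ATG→stop ORF.
Frame -3: TGG AGC CCC TAA TCG ACT AAT TCA TTA GGG CAT TGA GTC GAA GGT CAT GTT CTG — no ATG→stop ORF.
Forward-strand max 24 nt; reverse-strand max 9 nt. The forward strand has the longer ORF.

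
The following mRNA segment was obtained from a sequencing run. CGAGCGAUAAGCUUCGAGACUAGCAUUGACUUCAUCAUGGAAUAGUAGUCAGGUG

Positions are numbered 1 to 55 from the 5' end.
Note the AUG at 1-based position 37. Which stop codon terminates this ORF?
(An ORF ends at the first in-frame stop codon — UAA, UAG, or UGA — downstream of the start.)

Codons from position 37: AUG (37–39), GAA (40–42), UAG (43–45).
The first in-frame stop codon is UAG.

UAG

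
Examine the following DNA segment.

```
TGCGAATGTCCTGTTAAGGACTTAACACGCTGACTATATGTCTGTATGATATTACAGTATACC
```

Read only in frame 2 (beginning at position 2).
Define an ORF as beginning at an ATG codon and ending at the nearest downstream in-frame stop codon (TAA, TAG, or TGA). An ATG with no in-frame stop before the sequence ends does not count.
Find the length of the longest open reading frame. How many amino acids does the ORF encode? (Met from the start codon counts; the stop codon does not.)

3

Frame 2: GCG AAT GTC CTG TTA AGG ACT TAA CAC GCT GAC TAT ATG TCT GTA TGA TAT TAC AGT ATA — ATG at 38, stop TGA at 47 → 12 nt.
Longest: frame 2, positions 38–49, 12 nt = 4 codons = 3 aa. → 3 amino acids.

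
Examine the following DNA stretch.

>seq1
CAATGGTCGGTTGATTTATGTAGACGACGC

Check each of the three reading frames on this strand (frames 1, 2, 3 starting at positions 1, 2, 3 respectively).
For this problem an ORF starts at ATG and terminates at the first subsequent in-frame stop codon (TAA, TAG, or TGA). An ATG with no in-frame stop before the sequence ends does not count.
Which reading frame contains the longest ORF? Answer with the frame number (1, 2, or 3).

3

Frame 1: CAA TGG TCG GTT GAT TTA TGT AGA CGA CGC — no ATG→stop ORF.
Frame 2: AAT GGT CGG TTG ATT TAT GTA GAC GAC — no ATG→stop ORF.
Frame 3: ATG GTC GGT TGA TTT ATG TAG ACG ACG — ATG at 3, stop TGA at 12 → 12 nt; ATG at 18, stop TAG at 21 → 6 nt.
Longest ORF is 12 nt in frame 3 (positions 3–14).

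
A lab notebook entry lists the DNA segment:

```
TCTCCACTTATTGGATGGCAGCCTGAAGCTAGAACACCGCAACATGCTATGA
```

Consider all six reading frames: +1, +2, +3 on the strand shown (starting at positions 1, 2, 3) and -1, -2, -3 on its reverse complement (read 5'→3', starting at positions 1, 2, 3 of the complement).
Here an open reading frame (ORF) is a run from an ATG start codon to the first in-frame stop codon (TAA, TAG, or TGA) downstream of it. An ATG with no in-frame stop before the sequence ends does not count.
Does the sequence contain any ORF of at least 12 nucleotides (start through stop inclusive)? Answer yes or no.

Reverse complement (5'→3'): TCATAGCATGTTGCGGTGTTCTAGCTTCAGGCTGCCATCCAATAAGTGGAGA
Frame +1: TCT CCA CTT ATT GGA TGG CAG CCT GAA GCT AGA ACA CCG CAA CAT GCT ATG — no ATG→stop ORF.
Frame +2: CTC CAC TTA TTG GAT GGC AGC CTG AAG CTA GAA CAC CGC AAC ATG CTA TGA — ATG at 44, stop TGA at 50 → 9 nt.
Frame +3: TCC ACT TAT TGG ATG GCA GCC TGA AGC TAG AAC ACC GCA ACA TGC TAT — ATG at 15, stop TGA at 24 → 12 nt.
Frame -1: TCA TAG CAT GTT GCG GTG TTC TAG CTT CAG GCT GCC ATC CAA TAA GTG GAG — no ATG→stop ORF.
Frame -2: CAT AGC ATG TTG CGG TGT TCT AGC TTC AGG CTG CCA TCC AAT AAG TGG AGA — no ATG→stop ORF.
Frame -3: ATA GCA TGT TGC GGT GTT CTA GCT TCA GGC TGC CAT CCA ATA AGT GGA — no ATG→stop ORF.
Frame +3 has an ORF of 12 nucleotides (positions 15–26) ≥ 12, so yes.

yes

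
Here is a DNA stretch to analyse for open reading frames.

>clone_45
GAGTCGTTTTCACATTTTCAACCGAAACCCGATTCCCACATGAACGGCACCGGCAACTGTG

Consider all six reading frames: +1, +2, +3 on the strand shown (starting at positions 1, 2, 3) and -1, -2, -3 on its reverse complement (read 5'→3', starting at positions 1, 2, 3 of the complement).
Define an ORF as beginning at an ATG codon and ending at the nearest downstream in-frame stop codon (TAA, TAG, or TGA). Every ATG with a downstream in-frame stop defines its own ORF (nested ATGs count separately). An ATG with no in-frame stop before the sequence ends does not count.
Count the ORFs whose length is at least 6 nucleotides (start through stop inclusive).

2

Reverse complement (5'→3'): CACAGTTGCCGGTGCCGTTCATGTGGGAATCGGGTTTCGGTTGAAAATGTGAAAACGACTC
Frame +1: GAG TCG TTT TCA CAT TTT CAA CCG AAA CCC GAT TCC CAC ATG AAC GGC ACC GGC AAC TGT — no ATG→stop ORF.
Frame +2: AGT CGT TTT CAC ATT TTC AAC CGA AAC CCG ATT CCC ACA TGA ACG GCA CCG GCA ACT GTG — no ATG→stop ORF.
Frame +3: GTC GTT TTC ACA TTT TCA ACC GAA ACC CGA TTC CCA CAT GAA CGG CAC CGG CAA CTG — no ATG→stop ORF.
Frame -1: CAC AGT TGC CGG TGC CGT TCA TGT GGG AAT CGG GTT TCG GTT GAA AAT GTG AAA ACG ACT — no ATG→stop ORF.
Frame -2: ACA GTT GCC GGT GCC GTT CAT GTG GGA ATC GGG TTT CGG TTG AAA ATG TGA AAA CGA CTC — ATG at 47, stop TGA at 50 → 6 nt.
Frame -3: CAG TTG CCG GTG CCG TTC ATG TGG GAA TCG GGT TTC GGT TGA AAA TGT GAA AAC GAC — ATG at 21, stop TGA at 42 → 24 nt.
ORFs ≥ 6 nucleotides: frame -2 47–52 (6 nucleotides), frame -3 21–44 (24 nucleotides). Count = 2.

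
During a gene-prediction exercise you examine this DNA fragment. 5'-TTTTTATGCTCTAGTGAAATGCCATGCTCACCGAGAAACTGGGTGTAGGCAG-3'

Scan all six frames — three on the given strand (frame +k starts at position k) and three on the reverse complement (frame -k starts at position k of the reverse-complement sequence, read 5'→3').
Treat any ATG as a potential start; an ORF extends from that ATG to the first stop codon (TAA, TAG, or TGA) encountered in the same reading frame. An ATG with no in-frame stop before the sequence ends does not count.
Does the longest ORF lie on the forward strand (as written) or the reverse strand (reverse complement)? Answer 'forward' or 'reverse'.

Reverse complement (5'→3'): CTGCCTACACCCAGTTTCTCGGTGAGCATGGCATTTCACTAGAGCATAAAAA
Frame +1: TTT TTA TGC TCT AGT GAA ATG CCA TGC TCA CCG AGA AAC TGG GTG TAG GCA — ATG at 19, stop TAG at 46 → 30 nt.
Frame +2: TTT TAT GCT CTA GTG AAA TGC CAT GCT CAC CGA GAA ACT GGG TGT AGG CAG — no ATG→stop ORF.
Frame +3: TTT ATG CTC TAG TGA AAT GCC ATG CTC ACC GAG AAA CTG GGT GTA GGC — ATG at 6, stop TAG at 12 → 9 nt.
Frame -1: CTG CCT ACA CCC AGT TTC TCG GTG AGC ATG GCA TTT CAC TAG AGC ATA AAA — ATG at 28, stop TAG at 40 → 15 nt.
Frame -2: TGC CTA CAC CCA GTT TCT CGG TGA GCA TGG CAT TTC ACT AGA GCA TAA AAA — no ATG→stop ORF.
Frame -3: GCC TAC ACC CAG TTT CTC GGT GAG CAT GGC ATT TCA CTA GAG CAT AAA — no ATG→stop ORF.
Forward-strand max 30 nt; reverse-strand max 15 nt. The forward strand has the longer ORF.

forward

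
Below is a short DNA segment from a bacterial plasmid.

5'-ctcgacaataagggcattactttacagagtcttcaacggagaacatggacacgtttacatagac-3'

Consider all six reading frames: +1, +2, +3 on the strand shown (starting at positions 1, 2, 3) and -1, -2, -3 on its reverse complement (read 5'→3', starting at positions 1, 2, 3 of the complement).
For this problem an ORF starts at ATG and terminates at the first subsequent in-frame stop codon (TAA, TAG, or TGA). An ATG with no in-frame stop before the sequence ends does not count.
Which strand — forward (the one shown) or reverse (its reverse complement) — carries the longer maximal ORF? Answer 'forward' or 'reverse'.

reverse

Reverse complement (5'→3'): GTCTATGTAAACGTGTCCATGTTCTCCGTTGAAGACTCTGTAAAGTAATGCCCTTATTGTCGAG
Frame +1: CTC GAC AAT AAG GGC ATT ACT TTA CAG AGT CTT CAA CGG AGA ACA TGG ACA CGT TTA CAT AGA — no ATG→stop ORF.
Frame +2: TCG ACA ATA AGG GCA TTA CTT TAC AGA GTC TTC AAC GGA GAA CAT GGA CAC GTT TAC ATA GAC — no ATG→stop ORF.
Frame +3: CGA CAA TAA GGG CAT TAC TTT ACA GAG TCT TCA ACG GAG AAC ATG GAC ACG TTT ACA TAG — ATG at 45, stop TAG at 60 → 18 nt.
Frame -1: GTC TAT GTA AAC GTG TCC ATG TTC TCC GTT GAA GAC TCT GTA AAG TAA TGC CCT TAT TGT CGA — ATG at 19, stop TAA at 46 → 30 nt.
Frame -2: TCT ATG TAA ACG TGT CCA TGT TCT CCG TTG AAG ACT CTG TAA AGT AAT GCC CTT ATT GTC GAG — ATG at 5, stop TAA at 8 → 6 nt.
Frame -3: CTA TGT AAA CGT GTC CAT GTT CTC CGT TGA AGA CTC TGT AAA GTA ATG CCC TTA TTG TCG — no ATG→stop ORF.
Forward-strand max 18 nt; reverse-strand max 30 nt. The reverse strand has the longer ORF.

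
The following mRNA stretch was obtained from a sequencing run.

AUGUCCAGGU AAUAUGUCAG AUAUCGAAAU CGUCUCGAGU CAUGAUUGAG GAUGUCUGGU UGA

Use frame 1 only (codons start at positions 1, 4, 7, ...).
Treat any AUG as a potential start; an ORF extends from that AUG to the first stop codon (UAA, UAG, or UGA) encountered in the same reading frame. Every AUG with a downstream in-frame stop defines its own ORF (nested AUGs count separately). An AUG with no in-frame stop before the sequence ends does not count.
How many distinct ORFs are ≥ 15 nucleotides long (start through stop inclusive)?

Frame 1: AUG UCC AGG UAA UAU GUC AGA UAU CGA AAU CGU CUC GAG UCA UGA UUG AGG AUG UCU GGU UGA — AUG at 1, stop UAA at 10 → 12 nt; AUG at 52, stop UGA at 61 → 12 nt.
No ORF reaches 15 nucleotides. Count = 0.

0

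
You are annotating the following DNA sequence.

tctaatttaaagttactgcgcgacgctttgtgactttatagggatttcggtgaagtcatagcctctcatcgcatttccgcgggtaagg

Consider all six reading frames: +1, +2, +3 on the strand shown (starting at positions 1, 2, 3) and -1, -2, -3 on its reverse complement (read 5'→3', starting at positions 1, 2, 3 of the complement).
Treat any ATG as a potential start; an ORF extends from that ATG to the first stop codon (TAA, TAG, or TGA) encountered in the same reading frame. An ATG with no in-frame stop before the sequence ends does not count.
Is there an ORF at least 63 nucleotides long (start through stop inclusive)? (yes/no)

Reverse complement (5'→3'): CCTTACCCGCGGAAATGCGATGAGAGGCTATGACTTCACCGAAATCCCTATAAAGTCACAAAGCGTCGCGCAGTAACTTTAAATTAGA
Frame +1: TCT AAT TTA AAG TTA CTG CGC GAC GCT TTG TGA CTT TAT AGG GAT TTC GGT GAA GTC ATA GCC TCT CAT CGC ATT TCC GCG GGT AAG — no ATG→stop ORF.
Frame +2: CTA ATT TAA AGT TAC TGC GCG ACG CTT TGT GAC TTT ATA GGG ATT TCG GTG AAG TCA TAG CCT CTC ATC GCA TTT CCG CGG GTA AGG — no ATG→stop ORF.
Frame +3: TAA TTT AAA GTT ACT GCG CGA CGC TTT GTG ACT TTA TAG GGA TTT CGG TGA AGT CAT AGC CTC TCA TCG CAT TTC CGC GGG TAA — no ATG→stop ORF.
Frame -1: CCT TAC CCG CGG AAA TGC GAT GAG AGG CTA TGA CTT CAC CGA AAT CCC TAT AAA GTC ACA AAG CGT CGC GCA GTA ACT TTA AAT TAG — no ATG→stop ORF.
Frame -2: CTT ACC CGC GGA AAT GCG ATG AGA GGC TAT GAC TTC ACC GAA ATC CCT ATA AAG TCA CAA AGC GTC GCG CAG TAA CTT TAA ATT AGA — ATG at 20, stop TAA at 74 → 57 nt.
Frame -3: TTA CCC GCG GAA ATG CGA TGA GAG GCT ATG ACT TCA CCG AAA TCC CTA TAA AGT CAC AAA GCG TCG CGC AGT AAC TTT AAA TTA — ATG at 15, stop TGA at 21 → 9 nt; ATG at 30, stop TAA at 51 → 24 nt.
Largest ORF found is 57 nucleotides < 63, so no.

no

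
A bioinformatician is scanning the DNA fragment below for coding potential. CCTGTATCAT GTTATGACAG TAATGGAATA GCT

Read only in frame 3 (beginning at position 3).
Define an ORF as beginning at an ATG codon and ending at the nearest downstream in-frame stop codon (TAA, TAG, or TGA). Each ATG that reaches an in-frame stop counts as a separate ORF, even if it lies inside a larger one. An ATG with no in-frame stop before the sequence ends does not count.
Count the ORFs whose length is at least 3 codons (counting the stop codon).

Frame 3: TGT ATC ATG TTA TGA CAG TAA TGG AAT AGC — ATG at 9, stop TGA at 15 → 9 nt.
ORFs ≥ 3 codons: frame 3 9–17 (3 codons). Count = 1.

1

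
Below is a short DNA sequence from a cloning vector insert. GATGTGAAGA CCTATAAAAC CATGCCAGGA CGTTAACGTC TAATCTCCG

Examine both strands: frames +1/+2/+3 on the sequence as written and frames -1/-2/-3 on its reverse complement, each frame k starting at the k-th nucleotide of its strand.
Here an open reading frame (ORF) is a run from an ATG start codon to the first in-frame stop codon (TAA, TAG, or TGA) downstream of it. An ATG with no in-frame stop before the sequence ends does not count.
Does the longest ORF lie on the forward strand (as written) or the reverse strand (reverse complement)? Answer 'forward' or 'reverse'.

forward

Reverse complement (5'→3'): CGGAGATTAGACGTTAACGTCCTGGCATGGTTTTATAGGTCTTCACATC
Frame +1: GAT GTG AAG ACC TAT AAA ACC ATG CCA GGA CGT TAA CGT CTA ATC TCC — ATG at 22, stop TAA at 34 → 15 nt.
Frame +2: ATG TGA AGA CCT ATA AAA CCA TGC CAG GAC GTT AAC GTC TAA TCT CCG — ATG at 2, stop TGA at 5 → 6 nt.
Frame +3: TGT GAA GAC CTA TAA AAC CAT GCC AGG ACG TTA ACG TCT AAT CTC — no ATG→stop ORF.
Frame -1: CGG AGA TTA GAC GTT AAC GTC CTG GCA TGG TTT TAT AGG TCT TCA CAT — no ATG→stop ORF.
Frame -2: GGA GAT TAG ACG TTA ACG TCC TGG CAT GGT TTT ATA GGT CTT CAC ATC — no ATG→stop ORF.
Frame -3: GAG ATT AGA CGT TAA CGT CCT GGC ATG GTT TTA TAG GTC TTC ACA — ATG at 27, stop TAG at 36 → 12 nt.
Forward-strand max 15 nt; reverse-strand max 12 nt. The forward strand has the longer ORF.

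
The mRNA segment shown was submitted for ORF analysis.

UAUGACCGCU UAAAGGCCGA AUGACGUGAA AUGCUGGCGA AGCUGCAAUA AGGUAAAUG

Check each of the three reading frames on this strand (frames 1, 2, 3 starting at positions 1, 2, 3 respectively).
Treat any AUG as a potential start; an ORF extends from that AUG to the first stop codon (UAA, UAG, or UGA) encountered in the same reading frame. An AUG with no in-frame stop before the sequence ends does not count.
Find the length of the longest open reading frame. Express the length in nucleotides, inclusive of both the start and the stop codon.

21

Frame 1: UAU GAC CGC UUA AAG GCC GAA UGA CGU GAA AUG CUG GCG AAG CUG CAA UAA GGU AAA — AUG at 31, stop UAA at 49 → 21 nt.
Frame 2: AUG ACC GCU UAA AGG CCG AAU GAC GUG AAA UGC UGG CGA AGC UGC AAU AAG GUA AAU — AUG at 2, stop UAA at 11 → 12 nt.
Frame 3: UGA CCG CUU AAA GGC CGA AUG ACG UGA AAU GCU GGC GAA GCU GCA AUA AGG UAA AUG — AUG at 21, stop UGA at 27 → 9 nt.
Longest: frame 1, positions 31–51, 21 nt = 7 codons = 6 aa. → 21 nucleotides.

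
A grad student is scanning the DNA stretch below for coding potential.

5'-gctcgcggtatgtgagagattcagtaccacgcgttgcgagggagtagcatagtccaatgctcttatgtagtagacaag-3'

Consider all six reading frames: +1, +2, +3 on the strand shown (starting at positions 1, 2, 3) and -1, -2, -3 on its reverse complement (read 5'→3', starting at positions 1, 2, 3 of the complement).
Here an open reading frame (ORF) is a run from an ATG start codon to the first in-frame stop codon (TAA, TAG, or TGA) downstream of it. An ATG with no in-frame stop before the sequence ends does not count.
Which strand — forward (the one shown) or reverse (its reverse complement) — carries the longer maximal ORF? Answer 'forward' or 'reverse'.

Reverse complement (5'→3'): CTTGTCTACTACATAAGAGCATTGGACTATGCTACTCCCTCGCAACGCGTGGTACTGAATCTCTCACATACCGCGAGC
Frame +1: GCT CGC GGT ATG TGA GAG ATT CAG TAC CAC GCG TTG CGA GGG AGT AGC ATA GTC CAA TGC TCT TAT GTA GTA GAC AAG — ATG at 10, stop TGA at 13 → 6 nt.
Frame +2: CTC GCG GTA TGT GAG AGA TTC AGT ACC ACG CGT TGC GAG GGA GTA GCA TAG TCC AAT GCT CTT ATG TAG TAG ACA — ATG at 65, stop TAG at 68 → 6 nt.
Frame +3: TCG CGG TAT GTG AGA GAT TCA GTA CCA CGC GTT GCG AGG GAG TAG CAT AGT CCA ATG CTC TTA TGT AGT AGA CAA — no ATG→stop ORF.
Frame -1: CTT GTC TAC TAC ATA AGA GCA TTG GAC TAT GCT ACT CCC TCG CAA CGC GTG GTA CTG AAT CTC TCA CAT ACC GCG AGC — no ATG→stop ORF.
Frame -2: TTG TCT ACT ACA TAA GAG CAT TGG ACT ATG CTA CTC CCT CGC AAC GCG TGG TAC TGA ATC TCT CAC ATA CCG CGA — ATG at 29, stop TGA at 56 → 30 nt.
Frame -3: TGT CTA CTA CAT AAG AGC ATT GGA CTA TGC TAC TCC CTC GCA ACG CGT GGT ACT GAA TCT CTC ACA TAC CGC GAG — no ATG→stop ORF.
Forward-strand max 6 nt; reverse-strand max 30 nt. The reverse strand has the longer ORF.

reverse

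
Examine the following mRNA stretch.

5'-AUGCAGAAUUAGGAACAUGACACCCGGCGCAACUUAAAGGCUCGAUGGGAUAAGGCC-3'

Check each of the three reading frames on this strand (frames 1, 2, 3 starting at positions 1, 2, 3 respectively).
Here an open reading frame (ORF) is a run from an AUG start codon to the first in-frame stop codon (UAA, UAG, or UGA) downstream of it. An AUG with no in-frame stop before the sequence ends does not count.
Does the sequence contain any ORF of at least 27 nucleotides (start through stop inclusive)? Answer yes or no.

Frame 1: AUG CAG AAU UAG GAA CAU GAC ACC CGG CGC AAC UUA AAG GCU CGA UGG GAU AAG GCC — AUG at 1, stop UAG at 10 → 12 nt.
Frame 2: UGC AGA AUU AGG AAC AUG ACA CCC GGC GCA ACU UAA AGG CUC GAU GGG AUA AGG — AUG at 17, stop UAA at 35 → 21 nt.
Frame 3: GCA GAA UUA GGA ACA UGA CAC CCG GCG CAA CUU AAA GGC UCG AUG GGA UAA GGC — AUG at 45, stop UAA at 51 → 9 nt.
Largest ORF found is 21 nucleotides < 27, so no.

no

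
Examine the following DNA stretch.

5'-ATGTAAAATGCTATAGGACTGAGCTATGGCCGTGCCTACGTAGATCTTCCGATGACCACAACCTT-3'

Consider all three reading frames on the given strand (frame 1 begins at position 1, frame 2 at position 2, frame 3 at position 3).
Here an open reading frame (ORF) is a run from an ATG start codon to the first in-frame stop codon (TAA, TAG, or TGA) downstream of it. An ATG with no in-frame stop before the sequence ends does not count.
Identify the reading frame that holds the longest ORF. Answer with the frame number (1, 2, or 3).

2

Frame 1: ATG TAA AAT GCT ATA GGA CTG AGC TAT GGC CGT GCC TAC GTA GAT CTT CCG ATG ACC ACA ACC — ATG at 1, stop TAA at 4 → 6 nt.
Frame 2: TGT AAA ATG CTA TAG GAC TGA GCT ATG GCC GTG CCT ACG TAG ATC TTC CGA TGA CCA CAA CCT — ATG at 8, stop TAG at 14 → 9 nt; ATG at 26, stop TAG at 41 → 18 nt.
Frame 3: GTA AAA TGC TAT AGG ACT GAG CTA TGG CCG TGC CTA CGT AGA TCT TCC GAT GAC CAC AAC CTT — no ATG→stop ORF.
Longest ORF is 18 nt in frame 2 (positions 26–43).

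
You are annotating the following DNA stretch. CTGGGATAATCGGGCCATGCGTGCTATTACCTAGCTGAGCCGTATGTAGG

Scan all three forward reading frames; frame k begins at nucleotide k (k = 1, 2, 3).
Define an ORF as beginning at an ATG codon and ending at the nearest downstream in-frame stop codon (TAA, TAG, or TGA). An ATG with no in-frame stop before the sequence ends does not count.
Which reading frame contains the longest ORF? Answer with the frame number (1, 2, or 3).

Frame 1: CTG GGA TAA TCG GGC CAT GCG TGC TAT TAC CTA GCT GAG CCG TAT GTA — no ATG→stop ORF.
Frame 2: TGG GAT AAT CGG GCC ATG CGT GCT ATT ACC TAG CTG AGC CGT ATG TAG — ATG at 17, stop TAG at 32 → 18 nt; ATG at 44, stop TAG at 47 → 6 nt.
Frame 3: GGG ATA ATC GGG CCA TGC GTG CTA TTA CCT AGC TGA GCC GTA TGT AGG — no ATG→stop ORF.
Longest ORF is 18 nt in frame 2 (positions 17–34).

2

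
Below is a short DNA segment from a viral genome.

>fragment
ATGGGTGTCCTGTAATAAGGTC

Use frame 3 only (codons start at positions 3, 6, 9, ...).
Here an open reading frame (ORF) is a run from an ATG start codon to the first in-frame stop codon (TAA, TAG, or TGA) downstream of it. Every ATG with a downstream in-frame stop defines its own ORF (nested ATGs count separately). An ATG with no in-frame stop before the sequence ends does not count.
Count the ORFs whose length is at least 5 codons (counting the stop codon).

0

Frame 3: GGG TGT CCT GTA ATA AGG — no ATG→stop ORF.
No ORF reaches 5 codons. Count = 0.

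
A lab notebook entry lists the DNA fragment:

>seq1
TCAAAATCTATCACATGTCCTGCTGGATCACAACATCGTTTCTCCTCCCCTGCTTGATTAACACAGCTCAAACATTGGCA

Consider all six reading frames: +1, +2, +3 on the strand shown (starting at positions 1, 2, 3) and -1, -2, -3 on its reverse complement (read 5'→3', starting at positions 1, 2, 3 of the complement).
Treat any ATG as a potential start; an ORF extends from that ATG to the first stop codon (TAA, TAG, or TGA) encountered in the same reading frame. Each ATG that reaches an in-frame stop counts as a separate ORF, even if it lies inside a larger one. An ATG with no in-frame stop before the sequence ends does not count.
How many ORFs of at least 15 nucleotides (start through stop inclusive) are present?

1

Reverse complement (5'→3'): TGCCAATGTTTGAGCTGTGTTAATCAAGCAGGGGAGGAGAAACGATGTTGTGATCCAGCAGGACATGTGATAGATTTTGA
Frame +1: TCA AAA TCT ATC ACA TGT CCT GCT GGA TCA CAA CAT CGT TTC TCC TCC CCT GCT TGA TTA ACA CAG CTC AAA CAT TGG — no ATG→stop ORF.
Frame +2: CAA AAT CTA TCA CAT GTC CTG CTG GAT CAC AAC ATC GTT TCT CCT CCC CTG CTT GAT TAA CAC AGC TCA AAC ATT GGC — no ATG→stop ORF.
Frame +3: AAA ATC TAT CAC ATG TCC TGC TGG ATC ACA ACA TCG TTT CTC CTC CCC TGC TTG ATT AAC ACA GCT CAA ACA TTG GCA — no ATG→stop ORF.
Frame -1: TGC CAA TGT TTG AGC TGT GTT AAT CAA GCA GGG GAG GAG AAA CGA TGT TGT GAT CCA GCA GGA CAT GTG ATA GAT TTT — no ATG→stop ORF.
Frame -2: GCC AAT GTT TGA GCT GTG TTA ATC AAG CAG GGG AGG AGA AAC GAT GTT GTG ATC CAG CAG GAC ATG TGA TAG ATT TTG — ATG at 65, stop TGA at 68 → 6 nt.
Frame -3: CCA ATG TTT GAG CTG TGT TAA TCA AGC AGG GGA GGA GAA ACG ATG TTG TGA TCC AGC AGG ACA TGT GAT AGA TTT TGA — ATG at 6, stop TAA at 21 → 18 nt; ATG at 45, stop TGA at 51 → 9 nt.
ORFs ≥ 15 nucleotides: frame -3 6–23 (18 nucleotides). Count = 1.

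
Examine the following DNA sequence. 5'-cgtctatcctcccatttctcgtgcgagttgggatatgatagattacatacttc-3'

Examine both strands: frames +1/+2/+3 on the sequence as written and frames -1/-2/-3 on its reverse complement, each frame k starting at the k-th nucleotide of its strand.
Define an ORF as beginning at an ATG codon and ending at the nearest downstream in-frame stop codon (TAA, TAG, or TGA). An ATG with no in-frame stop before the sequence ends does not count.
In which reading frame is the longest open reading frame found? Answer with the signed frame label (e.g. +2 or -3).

Reverse complement (5'→3'): GAAGTATGTAATCTATCATATCCCAACTCGCACGAGAAATGGGAGGATAGACG
Frame +1: CGT CTA TCC TCC CAT TTC TCG TGC GAG TTG GGA TAT GAT AGA TTA CAT ACT — no ATG→stop ORF.
Frame +2: GTC TAT CCT CCC ATT TCT CGT GCG AGT TGG GAT ATG ATA GAT TAC ATA CTT — no ATG→stop ORF.
Frame +3: TCT ATC CTC CCA TTT CTC GTG CGA GTT GGG ATA TGA TAG ATT ACA TAC TTC — no ATG→stop ORF.
Frame -1: GAA GTA TGT AAT CTA TCA TAT CCC AAC TCG CAC GAG AAA TGG GAG GAT AGA — no ATG→stop ORF.
Frame -2: AAG TAT GTA ATC TAT CAT ATC CCA ACT CGC ACG AGA AAT GGG AGG ATA GAC — no ATG→stop ORF.
Frame -3: AGT ATG TAA TCT ATC ATA TCC CAA CTC GCA CGA GAA ATG GGA GGA TAG ACG — ATG at 6, stop TAA at 9 → 6 nt; ATG at 39, stop TAG at 48 → 12 nt.
Longest ORF is 12 nt in frame -3 (positions 39–50).

-3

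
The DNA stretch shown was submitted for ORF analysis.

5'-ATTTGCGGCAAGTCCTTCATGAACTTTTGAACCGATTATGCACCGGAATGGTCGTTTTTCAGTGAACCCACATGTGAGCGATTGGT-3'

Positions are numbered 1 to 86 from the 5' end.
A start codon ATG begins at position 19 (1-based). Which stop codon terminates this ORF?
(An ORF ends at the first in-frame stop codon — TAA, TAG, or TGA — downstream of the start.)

Codons from position 19: ATG (19–21), AAC (22–24), TTT (25–27), TGA (28–30).
The first in-frame stop codon is TGA.

TGA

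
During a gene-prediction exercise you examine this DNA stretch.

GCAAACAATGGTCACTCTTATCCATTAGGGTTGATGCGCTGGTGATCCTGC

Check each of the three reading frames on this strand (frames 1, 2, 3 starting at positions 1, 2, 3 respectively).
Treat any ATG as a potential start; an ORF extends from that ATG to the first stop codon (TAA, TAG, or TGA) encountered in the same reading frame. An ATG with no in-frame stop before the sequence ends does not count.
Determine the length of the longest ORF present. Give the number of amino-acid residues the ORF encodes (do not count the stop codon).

6

Frame 1: GCA AAC AAT GGT CAC TCT TAT CCA TTA GGG TTG ATG CGC TGG TGA TCC TGC — ATG at 34, stop TGA at 43 → 12 nt.
Frame 2: CAA ACA ATG GTC ACT CTT ATC CAT TAG GGT TGA TGC GCT GGT GAT CCT — ATG at 8, stop TAG at 26 → 21 nt.
Frame 3: AAA CAA TGG TCA CTC TTA TCC ATT AGG GTT GAT GCG CTG GTG ATC CTG — no ATG→stop ORF.
Longest: frame 2, positions 8–28, 21 nt = 7 codons = 6 aa. → 6 amino acids.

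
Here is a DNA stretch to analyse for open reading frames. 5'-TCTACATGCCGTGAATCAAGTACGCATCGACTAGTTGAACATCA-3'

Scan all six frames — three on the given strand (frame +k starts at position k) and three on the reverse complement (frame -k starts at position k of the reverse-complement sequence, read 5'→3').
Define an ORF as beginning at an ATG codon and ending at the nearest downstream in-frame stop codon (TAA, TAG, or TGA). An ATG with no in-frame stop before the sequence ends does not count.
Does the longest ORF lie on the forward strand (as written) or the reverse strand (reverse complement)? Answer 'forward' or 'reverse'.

reverse

Reverse complement (5'→3'): TGATGTTCAACTAGTCGATGCGTACTTGATTCACGGCATGTAGA
Frame +1: TCT ACA TGC CGT GAA TCA AGT ACG CAT CGA CTA GTT GAA CAT — no ATG→stop ORF.
Frame +2: CTA CAT GCC GTG AAT CAA GTA CGC ATC GAC TAG TTG AAC ATC — no ATG→stop ORF.
Frame +3: TAC ATG CCG TGA ATC AAG TAC GCA TCG ACT AGT TGA ACA TCA — ATG at 6, stop TGA at 12 → 9 nt.
Frame -1: TGA TGT TCA ACT AGT CGA TGC GTA CTT GAT TCA CGG CAT GTA — no ATG→stop ORF.
Frame -2: GAT GTT CAA CTA GTC GAT GCG TAC TTG ATT CAC GGC ATG TAG — ATG at 38, stop TAG at 41 → 6 nt.
Frame -3: ATG TTC AAC TAG TCG ATG CGT ACT TGA TTC ACG GCA TGT AGA — ATG at 3, stop TAG at 12 → 12 nt; ATG at 18, stop TGA at 27 → 12 nt.
Forward-strand max 9 nt; reverse-strand max 12 nt. The reverse strand has the longer ORF.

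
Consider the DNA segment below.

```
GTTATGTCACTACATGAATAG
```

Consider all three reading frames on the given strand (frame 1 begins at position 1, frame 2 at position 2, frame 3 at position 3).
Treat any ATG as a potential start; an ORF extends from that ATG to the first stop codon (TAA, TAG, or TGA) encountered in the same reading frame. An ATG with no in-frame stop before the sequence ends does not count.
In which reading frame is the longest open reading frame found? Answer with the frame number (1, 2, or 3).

1

Frame 1: GTT ATG TCA CTA CAT GAA TAG — ATG at 4, stop TAG at 19 → 18 nt.
Frame 2: TTA TGT CAC TAC ATG AAT — no ATG→stop ORF.
Frame 3: TAT GTC ACT ACA TGA ATA — no ATG→stop ORF.
Longest ORF is 18 nt in frame 1 (positions 4–21).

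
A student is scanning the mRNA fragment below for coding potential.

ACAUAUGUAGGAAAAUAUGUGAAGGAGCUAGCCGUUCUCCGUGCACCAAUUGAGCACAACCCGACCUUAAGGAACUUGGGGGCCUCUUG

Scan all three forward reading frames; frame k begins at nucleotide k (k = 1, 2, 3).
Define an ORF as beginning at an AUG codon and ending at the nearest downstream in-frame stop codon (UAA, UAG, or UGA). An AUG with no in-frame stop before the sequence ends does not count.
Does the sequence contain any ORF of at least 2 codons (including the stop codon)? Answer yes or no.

Frame 1: ACA UAU GUA GGA AAA UAU GUG AAG GAG CUA GCC GUU CUC CGU GCA CCA AUU GAG CAC AAC CCG ACC UUA AGG AAC UUG GGG GCC UCU — no AUG→stop ORF.
Frame 2: CAU AUG UAG GAA AAU AUG UGA AGG AGC UAG CCG UUC UCC GUG CAC CAA UUG AGC ACA ACC CGA CCU UAA GGA ACU UGG GGG CCU CUU — AUG at 5, stop UAG at 8 → 6 nt; AUG at 17, stop UGA at 20 → 6 nt.
Frame 3: AUA UGU AGG AAA AUA UGU GAA GGA GCU AGC CGU UCU CCG UGC ACC AAU UGA GCA CAA CCC GAC CUU AAG GAA CUU GGG GGC CUC UUG — no AUG→stop ORF.
Frame 2 has an ORF of 2 codons (positions 5–10) ≥ 2, so yes.

yes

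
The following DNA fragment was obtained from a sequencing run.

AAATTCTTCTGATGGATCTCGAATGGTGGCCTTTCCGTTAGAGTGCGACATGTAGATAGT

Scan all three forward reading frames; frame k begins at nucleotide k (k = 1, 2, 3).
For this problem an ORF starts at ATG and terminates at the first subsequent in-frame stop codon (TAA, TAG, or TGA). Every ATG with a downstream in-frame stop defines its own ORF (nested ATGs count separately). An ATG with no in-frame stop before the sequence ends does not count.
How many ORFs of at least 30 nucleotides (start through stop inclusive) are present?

Frame 1: AAA TTC TTC TGA TGG ATC TCG AAT GGT GGC CTT TCC GTT AGA GTG CGA CAT GTA GAT AGT — no ATG→stop ORF.
Frame 2: AAT TCT TCT GAT GGA TCT CGA ATG GTG GCC TTT CCG TTA GAG TGC GAC ATG TAG ATA — ATG at 23, stop TAG at 53 → 33 nt; ATG at 50, stop TAG at 53 → 6 nt.
Frame 3: ATT CTT CTG ATG GAT CTC GAA TGG TGG CCT TTC CGT TAG AGT GCG ACA TGT AGA TAG — ATG at 12, stop TAG at 39 → 30 nt.
ORFs ≥ 30 nucleotides: frame 2 23–55 (33 nucleotides), frame 3 12–41 (30 nucleotides). Count = 2.

2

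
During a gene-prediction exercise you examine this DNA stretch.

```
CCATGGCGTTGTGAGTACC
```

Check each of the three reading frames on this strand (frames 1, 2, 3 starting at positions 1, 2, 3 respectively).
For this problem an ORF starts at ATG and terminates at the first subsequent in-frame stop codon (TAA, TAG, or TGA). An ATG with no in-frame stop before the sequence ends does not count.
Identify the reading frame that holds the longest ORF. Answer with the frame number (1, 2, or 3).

3

Frame 1: CCA TGG CGT TGT GAG TAC — no ATG→stop ORF.
Frame 2: CAT GGC GTT GTG AGT ACC — no ATG→stop ORF.
Frame 3: ATG GCG TTG TGA GTA — ATG at 3, stop TGA at 12 → 12 nt.
Longest ORF is 12 nt in frame 3 (positions 3–14).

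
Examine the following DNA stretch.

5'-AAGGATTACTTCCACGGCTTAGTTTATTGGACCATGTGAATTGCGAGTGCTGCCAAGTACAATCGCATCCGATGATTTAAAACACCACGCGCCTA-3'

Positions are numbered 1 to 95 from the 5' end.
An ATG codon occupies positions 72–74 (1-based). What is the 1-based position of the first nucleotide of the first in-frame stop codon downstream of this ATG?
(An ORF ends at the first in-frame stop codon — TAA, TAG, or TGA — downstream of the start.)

78

Codons from position 72: ATG (72–74), ATT (75–77), TAA (78–80).
TAA is a stop codon; it begins at position 78.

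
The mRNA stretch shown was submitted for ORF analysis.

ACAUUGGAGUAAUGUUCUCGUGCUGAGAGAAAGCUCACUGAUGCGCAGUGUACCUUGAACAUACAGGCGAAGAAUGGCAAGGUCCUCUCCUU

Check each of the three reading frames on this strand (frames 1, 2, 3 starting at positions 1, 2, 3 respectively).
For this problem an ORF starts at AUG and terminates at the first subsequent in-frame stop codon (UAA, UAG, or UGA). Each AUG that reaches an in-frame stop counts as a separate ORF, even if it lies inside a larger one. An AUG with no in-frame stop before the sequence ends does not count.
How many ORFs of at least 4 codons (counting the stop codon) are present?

2

Frame 1: ACA UUG GAG UAA UGU UCU CGU GCU GAG AGA AAG CUC ACU GAU GCG CAG UGU ACC UUG AAC AUA CAG GCG AAG AAU GGC AAG GUC CUC UCC — no AUG→stop ORF.
Frame 2: CAU UGG AGU AAU GUU CUC GUG CUG AGA GAA AGC UCA CUG AUG CGC AGU GUA CCU UGA ACA UAC AGG CGA AGA AUG GCA AGG UCC UCU CCU — AUG at 41, stop UGA at 56 → 18 nt.
Frame 3: AUU GGA GUA AUG UUC UCG UGC UGA GAG AAA GCU CAC UGA UGC GCA GUG UAC CUU GAA CAU ACA GGC GAA GAA UGG CAA GGU CCU CUC CUU — AUG at 12, stop UGA at 24 → 15 nt.
ORFs ≥ 4 codons: frame 2 41–58 (6 codons), frame 3 12–26 (5 codons). Count = 2.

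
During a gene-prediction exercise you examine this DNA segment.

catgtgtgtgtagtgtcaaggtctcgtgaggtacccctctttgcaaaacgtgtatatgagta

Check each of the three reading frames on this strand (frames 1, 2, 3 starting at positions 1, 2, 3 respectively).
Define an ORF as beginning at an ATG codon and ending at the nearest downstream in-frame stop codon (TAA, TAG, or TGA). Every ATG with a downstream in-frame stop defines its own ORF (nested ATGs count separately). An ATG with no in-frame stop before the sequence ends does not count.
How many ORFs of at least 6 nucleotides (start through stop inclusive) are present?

Frame 1: CAT GTG TGT GTA GTG TCA AGG TCT CGT GAG GTA CCC CTC TTT GCA AAA CGT GTA TAT GAG — no ATG→stop ORF.
Frame 2: ATG TGT GTG TAG TGT CAA GGT CTC GTG AGG TAC CCC TCT TTG CAA AAC GTG TAT ATG AGT — ATG at 2, stop TAG at 11 → 12 nt.
Frame 3: TGT GTG TGT AGT GTC AAG GTC TCG TGA GGT ACC CCT CTT TGC AAA ACG TGT ATA TGA GTA — no ATG→stop ORF.
ORFs ≥ 6 nucleotides: frame 2 2–13 (12 nucleotides). Count = 1.

1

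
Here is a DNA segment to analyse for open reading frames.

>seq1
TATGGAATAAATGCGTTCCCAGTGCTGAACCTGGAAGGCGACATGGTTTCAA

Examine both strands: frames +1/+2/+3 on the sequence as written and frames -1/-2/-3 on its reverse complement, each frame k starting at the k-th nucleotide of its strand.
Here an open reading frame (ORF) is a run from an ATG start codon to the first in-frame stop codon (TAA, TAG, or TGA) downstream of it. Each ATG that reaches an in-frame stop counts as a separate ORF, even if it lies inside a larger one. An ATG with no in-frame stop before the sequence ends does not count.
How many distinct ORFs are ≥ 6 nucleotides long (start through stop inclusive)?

2

Reverse complement (5'→3'): TTGAAACCATGTCGCCTTCCAGGTTCAGCACTGGGAACGCATTTATTCCATA
Frame +1: TAT GGA ATA AAT GCG TTC CCA GTG CTG AAC CTG GAA GGC GAC ATG GTT TCA — no ATG→stop ORF.
Frame +2: ATG GAA TAA ATG CGT TCC CAG TGC TGA ACC TGG AAG GCG ACA TGG TTT CAA — ATG at 2, stop TAA at 8 → 9 nt; ATG at 11, stop TGA at 26 → 18 nt.
Frame +3: TGG AAT AAA TGC GTT CCC AGT GCT GAA CCT GGA AGG CGA CAT GGT TTC — no ATG→stop ORF.
Frame -1: TTG AAA CCA TGT CGC CTT CCA GGT TCA GCA CTG GGA ACG CAT TTA TTC CAT — no ATG→stop ORF.
Frame -2: TGA AAC CAT GTC GCC TTC CAG GTT CAG CAC TGG GAA CGC ATT TAT TCC ATA — no ATG→stop ORF.
Frame -3: GAA ACC ATG TCG CCT TCC AGG TTC AGC ACT GGG AAC GCA TTT ATT CCA — no ATG→stop ORF.
ORFs ≥ 6 nucleotides: frame +2 2–10 (9 nucleotides), frame +2 11–28 (18 nucleotides). Count = 2.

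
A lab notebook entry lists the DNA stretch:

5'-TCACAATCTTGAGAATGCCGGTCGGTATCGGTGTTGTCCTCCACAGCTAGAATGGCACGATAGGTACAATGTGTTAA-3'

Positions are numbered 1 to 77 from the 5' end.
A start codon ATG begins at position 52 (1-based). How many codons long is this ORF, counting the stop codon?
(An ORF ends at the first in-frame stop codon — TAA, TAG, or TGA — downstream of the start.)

Codons from position 52: ATG (52–54), GCA (55–57), CGA (58–60), TAG (61–63).
TAG is the first in-frame stop; that's 4 codons including the stop.

4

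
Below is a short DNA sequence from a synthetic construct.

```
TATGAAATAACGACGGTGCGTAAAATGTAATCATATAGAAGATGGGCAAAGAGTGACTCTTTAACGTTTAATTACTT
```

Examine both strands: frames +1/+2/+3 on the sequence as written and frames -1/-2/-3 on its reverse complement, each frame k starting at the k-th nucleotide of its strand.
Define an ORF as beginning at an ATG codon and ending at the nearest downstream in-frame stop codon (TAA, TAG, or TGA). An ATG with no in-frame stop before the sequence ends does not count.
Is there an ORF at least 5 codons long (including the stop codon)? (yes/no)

Reverse complement (5'→3'): AAGTAATTAAACGTTAAAGAGTCACTCTTTGCCCATCTTCTATATGATTACATTTTACGCACCGTCGTTATTTCATA
Frame +1: TAT GAA ATA ACG ACG GTG CGT AAA ATG TAA TCA TAT AGA AGA TGG GCA AAG AGT GAC TCT TTA ACG TTT AAT TAC — ATG at 25, stop TAA at 28 → 6 nt.
Frame +2: ATG AAA TAA CGA CGG TGC GTA AAA TGT AAT CAT ATA GAA GAT GGG CAA AGA GTG ACT CTT TAA CGT TTA ATT ACT — ATG at 2, stop TAA at 8 → 9 nt.
Frame +3: TGA AAT AAC GAC GGT GCG TAA AAT GTA ATC ATA TAG AAG ATG GGC AAA GAG TGA CTC TTT AAC GTT TAA TTA CTT — ATG at 42, stop TGA at 54 → 15 nt.
Frame -1: AAG TAA TTA AAC GTT AAA GAG TCA CTC TTT GCC CAT CTT CTA TAT GAT TAC ATT TTA CGC ACC GTC GTT ATT TCA — no ATG→stop ORF.
Frame -2: AGT AAT TAA ACG TTA AAG AGT CAC TCT TTG CCC ATC TTC TAT ATG ATT ACA TTT TAC GCA CCG TCG TTA TTT CAT — no ATG→stop ORF.
Frame -3: GTA ATT AAA CGT TAA AGA GTC ACT CTT TGC CCA TCT TCT ATA TGA TTA CAT TTT ACG CAC CGT CGT TAT TTC ATA — no ATG→stop ORF.
Frame +3 has an ORF of 5 codons (positions 42–56) ≥ 5, so yes.

yes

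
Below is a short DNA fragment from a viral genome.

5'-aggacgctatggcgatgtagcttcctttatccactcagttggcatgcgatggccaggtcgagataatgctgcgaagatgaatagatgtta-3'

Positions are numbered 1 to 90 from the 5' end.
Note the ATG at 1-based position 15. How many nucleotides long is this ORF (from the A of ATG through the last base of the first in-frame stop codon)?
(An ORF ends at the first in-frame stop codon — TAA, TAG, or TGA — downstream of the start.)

Codons from position 15: ATG (15–17), TAG (18–20).
TAG is the first in-frame stop; ORF spans 15–20, 6 nucleotides.

6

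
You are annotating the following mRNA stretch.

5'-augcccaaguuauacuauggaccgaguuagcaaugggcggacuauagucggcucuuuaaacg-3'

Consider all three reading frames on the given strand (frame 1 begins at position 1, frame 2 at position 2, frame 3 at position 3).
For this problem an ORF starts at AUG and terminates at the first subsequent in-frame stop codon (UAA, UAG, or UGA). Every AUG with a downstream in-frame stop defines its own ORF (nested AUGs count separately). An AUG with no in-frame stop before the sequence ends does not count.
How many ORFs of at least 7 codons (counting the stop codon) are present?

1

Frame 1: AUG CCC AAG UUA UAC UAU GGA CCG AGU UAG CAA UGG GCG GAC UAU AGU CGG CUC UUU AAA — AUG at 1, stop UAG at 28 → 30 nt.
Frame 2: UGC CCA AGU UAU ACU AUG GAC CGA GUU AGC AAU GGG CGG ACU AUA GUC GGC UCU UUA AAC — no AUG→stop ORF.
Frame 3: GCC CAA GUU AUA CUA UGG ACC GAG UUA GCA AUG GGC GGA CUA UAG UCG GCU CUU UAA ACG — AUG at 33, stop UAG at 45 → 15 nt.
ORFs ≥ 7 codons: frame 1 1–30 (10 codons). Count = 1.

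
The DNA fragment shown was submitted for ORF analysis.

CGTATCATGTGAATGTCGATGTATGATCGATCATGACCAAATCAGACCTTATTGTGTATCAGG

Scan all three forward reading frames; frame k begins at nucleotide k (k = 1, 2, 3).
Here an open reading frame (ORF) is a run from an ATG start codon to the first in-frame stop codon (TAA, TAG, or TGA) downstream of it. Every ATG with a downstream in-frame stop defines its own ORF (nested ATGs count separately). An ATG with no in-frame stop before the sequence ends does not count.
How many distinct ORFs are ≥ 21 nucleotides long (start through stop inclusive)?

1

Frame 1: CGT ATC ATG TGA ATG TCG ATG TAT GAT CGA TCA TGA CCA AAT CAG ACC TTA TTG TGT ATC AGG — ATG at 7, stop TGA at 10 → 6 nt; ATG at 13, stop TGA at 34 → 24 nt; ATG at 19, stop TGA at 34 → 18 nt.
Frame 2: GTA TCA TGT GAA TGT CGA TGT ATG ATC GAT CAT GAC CAA ATC AGA CCT TAT TGT GTA TCA — no ATG→stop ORF.
Frame 3: TAT CAT GTG AAT GTC GAT GTA TGA TCG ATC ATG ACC AAA TCA GAC CTT ATT GTG TAT CAG — no ATG→stop ORF.
ORFs ≥ 21 nucleotides: frame 1 13–36 (24 nucleotides). Count = 1.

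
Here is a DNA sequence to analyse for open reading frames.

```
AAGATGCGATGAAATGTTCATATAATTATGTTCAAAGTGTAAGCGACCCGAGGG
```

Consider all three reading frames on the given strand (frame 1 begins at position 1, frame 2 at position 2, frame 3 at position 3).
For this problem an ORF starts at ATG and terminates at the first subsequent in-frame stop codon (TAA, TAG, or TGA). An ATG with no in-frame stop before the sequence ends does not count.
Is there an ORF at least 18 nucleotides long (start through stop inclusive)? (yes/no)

no

Frame 1: AAG ATG CGA TGA AAT GTT CAT ATA ATT ATG TTC AAA GTG TAA GCG ACC CGA GGG — ATG at 4, stop TGA at 10 → 9 nt; ATG at 28, stop TAA at 40 → 15 nt.
Frame 2: AGA TGC GAT GAA ATG TTC ATA TAA TTA TGT TCA AAG TGT AAG CGA CCC GAG — ATG at 14, stop TAA at 23 → 12 nt.
Frame 3: GAT GCG ATG AAA TGT TCA TAT AAT TAT GTT CAA AGT GTA AGC GAC CCG AGG — no ATG→stop ORF.
Largest ORF found is 15 nucleotides < 18, so no.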